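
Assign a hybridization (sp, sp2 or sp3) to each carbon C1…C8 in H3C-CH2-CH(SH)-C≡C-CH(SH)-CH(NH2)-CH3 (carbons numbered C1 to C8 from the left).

C1 sp3, C2 sp3, C3 sp3, C4 sp, C5 sp, C6 sp3, C7 sp3, C8 sp3

C1 (4 σ bonds) has steric number 4: sp3.
C2: 4 σ bonds; 4 regions of electron density → sp3.
C3 (4 σ bonds) has steric number 4: sp3.
C4 — 2 σ bonds, plus two π bonds. Steric number 2, so sp.
C5: 2 σ bonds, plus two π bonds — 2 electron domains, sp.
C6: 4 σ bonds — 4 electron domains, sp3.
C7: 4 σ bonds — 4 electron domains, sp3.
C8 (4 σ bonds) has steric number 4: sp3.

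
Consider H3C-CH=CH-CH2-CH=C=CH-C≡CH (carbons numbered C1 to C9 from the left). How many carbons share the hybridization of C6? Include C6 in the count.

C6 is sp (two π bonds).
C1: sp3
C2: sp2
C3: sp2
C4: sp3
C5: sp2
C6: sp ✓
C7: sp2
C8: sp ✓
C9: sp ✓
3 carbons are sp.

3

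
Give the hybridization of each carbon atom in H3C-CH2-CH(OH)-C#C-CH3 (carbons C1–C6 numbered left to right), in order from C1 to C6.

C1: 4 σ bonds — 4 electron domains, sp3.
C2: 4 σ bonds; 4 regions of electron density → sp3.
C3 has 4 σ bonds: steric number 4 → sp3.
C4 carries 2 σ bonds, plus two π bonds, giving a steric number of 2, so it is sp.
C5 (2 σ bonds, plus two π bonds) has steric number 2: sp.
C6 has 4 σ bonds: steric number 4 → sp3.

C1 sp3, C2 sp3, C3 sp3, C4 sp, C5 sp, C6 sp3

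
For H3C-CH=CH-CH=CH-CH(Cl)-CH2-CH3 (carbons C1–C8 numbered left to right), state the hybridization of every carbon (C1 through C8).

C1 sp3, C2 sp2, C3 sp2, C4 sp2, C5 sp2, C6 sp3, C7 sp3, C8 sp3

C1 — 4 σ bonds. Steric number 4, so sp3.
C2 is sp2: 3 σ bonds, plus one π bond, 3 electron-density regions.
C3 carries 3 σ bonds, plus one π bond, giving a steric number of 3, so it is sp2.
C4: 3 σ bonds, plus one π bond — 3 electron domains, sp2.
C5 carries 3 σ bonds, plus one π bond, giving a steric number of 3, so it is sp2.
C6: 4 σ bonds; 4 regions of electron density → sp3.
C7 is sp3: 4 σ bonds, 4 electron-density regions.
C8 has 4 σ bonds: steric number 4 → sp3.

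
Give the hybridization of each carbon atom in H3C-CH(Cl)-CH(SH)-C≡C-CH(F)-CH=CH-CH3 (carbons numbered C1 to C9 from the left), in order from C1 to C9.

C1 is sp3: 4 σ bonds, 4 electron-density regions.
C2 is sp3: 4 σ bonds, 4 electron-density regions.
C3: 4 σ bonds — 4 electron domains, sp3.
C4 — 2 σ bonds, plus two π bonds. Steric number 2, so sp.
C5: 2 σ bonds, plus two π bonds; 2 regions of electron density → sp.
C6 carries 4 σ bonds, giving a steric number of 4, so it is sp3.
C7 carries 3 σ bonds, plus one π bond, giving a steric number of 3, so it is sp2.
C8 carries 3 σ bonds, plus one π bond, giving a steric number of 3, so it is sp2.
C9 (4 σ bonds) has steric number 4: sp3.

C1 sp3, C2 sp3, C3 sp3, C4 sp, C5 sp, C6 sp3, C7 sp2, C8 sp2, C9 sp3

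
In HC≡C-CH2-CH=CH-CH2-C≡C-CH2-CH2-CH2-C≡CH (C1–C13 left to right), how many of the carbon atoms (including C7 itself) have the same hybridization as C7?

6

C7 is sp (two π bonds).
C1: sp ✓
C2: sp ✓
C3: sp3
C4: sp2
C5: sp2
C6: sp3
C7: sp ✓
C8: sp ✓
C9: sp3
C10: sp3
C11: sp3
C12: sp ✓
C13: sp ✓
6 carbons are sp.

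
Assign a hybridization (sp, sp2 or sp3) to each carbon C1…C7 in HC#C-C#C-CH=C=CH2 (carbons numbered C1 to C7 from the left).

C1 sp, C2 sp, C3 sp, C4 sp, C5 sp2, C6 sp, C7 sp2

C1 is sp: 2 σ bonds, plus two π bonds, 2 electron-density regions.
C2: 2 σ bonds, plus two π bonds; 2 regions of electron density → sp.
C3: 2 σ bonds, plus two π bonds; 2 regions of electron density → sp.
C4 is sp: 2 σ bonds, plus two π bonds, 2 electron-density regions.
C5: 3 σ bonds, plus one π bond; 3 regions of electron density → sp2.
C6 has 2 σ bonds, plus two π bonds: steric number 2 → sp.
C7 carries 3 σ bonds, plus one π bond, giving a steric number of 3, so it is sp2.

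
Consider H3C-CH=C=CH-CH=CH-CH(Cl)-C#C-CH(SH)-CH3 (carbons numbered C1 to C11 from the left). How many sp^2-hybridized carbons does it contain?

C1: sp3
C2: sp2 ✓
C3: sp
C4: sp2 ✓
C5: sp2 ✓
C6: sp2 ✓
C7: sp3
C8: sp
C9: sp
C10: sp3
C11: sp3
C2, C4, C5, C6 → 4 sp2 carbons.

4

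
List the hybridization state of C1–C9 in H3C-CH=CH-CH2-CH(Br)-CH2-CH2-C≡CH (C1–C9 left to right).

C1 sp3, C2 sp2, C3 sp2, C4 sp3, C5 sp3, C6 sp3, C7 sp3, C8 sp, C9 sp

C1 carries 4 σ bonds, giving a steric number of 4, so it is sp3.
C2 is sp2: 3 σ bonds, plus one π bond, 3 electron-density regions.
C3 carries 3 σ bonds, plus one π bond, giving a steric number of 3, so it is sp2.
C4: 4 σ bonds; 4 regions of electron density → sp3.
C5 — 4 σ bonds. Steric number 4, so sp3.
C6 has 4 σ bonds: steric number 4 → sp3.
C7 is sp3: 4 σ bonds, 4 electron-density regions.
C8: 2 σ bonds, plus two π bonds; 2 regions of electron density → sp.
C9 (2 σ bonds, plus two π bonds) has steric number 2: sp.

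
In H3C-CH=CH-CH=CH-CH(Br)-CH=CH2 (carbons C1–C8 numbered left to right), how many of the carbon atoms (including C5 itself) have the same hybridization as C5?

C5 is sp2 (one π bond).
C1: sp3
C2: sp2 ✓
C3: sp2 ✓
C4: sp2 ✓
C5: sp2 ✓
C6: sp3
C7: sp2 ✓
C8: sp2 ✓
6 carbons are sp2.

6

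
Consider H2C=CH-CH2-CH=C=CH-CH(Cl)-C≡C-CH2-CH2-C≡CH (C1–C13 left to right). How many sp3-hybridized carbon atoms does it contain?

4

C1: sp2
C2: sp2
C3: sp3 ✓
C4: sp2
C5: sp
C6: sp2
C7: sp3 ✓
C8: sp
C9: sp
C10: sp3 ✓
C11: sp3 ✓
C12: sp
C13: sp
C3, C7, C10, C11 → 4 sp3 carbons.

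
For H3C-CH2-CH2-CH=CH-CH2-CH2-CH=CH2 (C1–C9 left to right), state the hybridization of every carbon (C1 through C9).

C1: 4 σ bonds; 4 regions of electron density → sp3.
C2 (4 σ bonds) has steric number 4: sp3.
C3 (4 σ bonds) has steric number 4: sp3.
C4 (3 σ bonds, plus one π bond) has steric number 3: sp2.
C5 — 3 σ bonds, plus one π bond. Steric number 3, so sp2.
C6 — 4 σ bonds. Steric number 4, so sp3.
C7: 4 σ bonds — 4 electron domains, sp3.
C8 (3 σ bonds, plus one π bond) has steric number 3: sp2.
C9: 3 σ bonds, plus one π bond; 3 regions of electron density → sp2.

C1 sp3, C2 sp3, C3 sp3, C4 sp2, C5 sp2, C6 sp3, C7 sp3, C8 sp2, C9 sp2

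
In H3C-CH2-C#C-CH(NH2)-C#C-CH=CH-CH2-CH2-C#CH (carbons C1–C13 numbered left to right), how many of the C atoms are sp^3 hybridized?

5

C1: sp3 ✓
C2: sp3 ✓
C3: sp
C4: sp
C5: sp3 ✓
C6: sp
C7: sp
C8: sp2
C9: sp2
C10: sp3 ✓
C11: sp3 ✓
C12: sp
C13: sp
C1, C2, C5, C10, C11 → 5 sp3 carbons.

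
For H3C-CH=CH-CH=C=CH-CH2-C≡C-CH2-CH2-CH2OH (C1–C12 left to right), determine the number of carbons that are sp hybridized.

3

C1: sp3
C2: sp2
C3: sp2
C4: sp2
C5: sp ✓
C6: sp2
C7: sp3
C8: sp ✓
C9: sp ✓
C10: sp3
C11: sp3
C12: sp3
C5, C8, C9 → 3 sp carbons.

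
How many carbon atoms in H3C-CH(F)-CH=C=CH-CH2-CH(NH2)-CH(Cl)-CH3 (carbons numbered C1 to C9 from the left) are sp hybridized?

1

C1: sp3
C2: sp3
C3: sp2
C4: sp ✓
C5: sp2
C6: sp3
C7: sp3
C8: sp3
C9: sp3
C4 → 1 sp carbon.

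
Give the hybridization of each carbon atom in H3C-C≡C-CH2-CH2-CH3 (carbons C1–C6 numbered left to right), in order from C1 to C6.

C1 sp3, C2 sp, C3 sp, C4 sp3, C5 sp3, C6 sp3

C1 is sp3: 4 σ bonds, 4 electron-density regions.
C2: 2 σ bonds, plus two π bonds; 2 regions of electron density → sp.
C3 (2 σ bonds, plus two π bonds) has steric number 2: sp.
C4 is sp3: 4 σ bonds, 4 electron-density regions.
C5: 4 σ bonds — 4 electron domains, sp3.
C6 is sp3: 4 σ bonds, 4 electron-density regions.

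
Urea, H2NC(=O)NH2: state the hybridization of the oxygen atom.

The oxygen atom (1 σ bond and 2 lone pairs, plus one π bond) has steric number 3: sp2.

sp²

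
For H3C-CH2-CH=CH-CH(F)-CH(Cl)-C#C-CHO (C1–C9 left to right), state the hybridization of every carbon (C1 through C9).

C1 sp3, C2 sp3, C3 sp2, C4 sp2, C5 sp3, C6 sp3, C7 sp, C8 sp, C9 sp2

C1: 4 σ bonds; 4 regions of electron density → sp3.
C2: 4 σ bonds — 4 electron domains, sp3.
C3: 3 σ bonds, plus one π bond — 3 electron domains, sp2.
C4: 3 σ bonds, plus one π bond; 3 regions of electron density → sp2.
C5: 4 σ bonds — 4 electron domains, sp3.
C6 is sp3: 4 σ bonds, 4 electron-density regions.
C7: 2 σ bonds, plus two π bonds — 2 electron domains, sp.
C8 (2 σ bonds, plus two π bonds) has steric number 2: sp.
C9: 3 σ bonds, plus one π bond — 3 electron domains, sp2.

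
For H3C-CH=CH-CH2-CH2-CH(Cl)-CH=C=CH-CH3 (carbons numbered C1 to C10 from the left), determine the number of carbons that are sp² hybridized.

C1: sp3
C2: sp2 ✓
C3: sp2 ✓
C4: sp3
C5: sp3
C6: sp3
C7: sp2 ✓
C8: sp
C9: sp2 ✓
C10: sp3
C2, C3, C7, C9 → 4 sp2 carbons.

4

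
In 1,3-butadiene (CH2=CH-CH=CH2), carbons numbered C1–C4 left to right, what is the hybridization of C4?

sp^2

C4 is sp2: 3 σ bonds, plus one π bond, 3 electron-density regions.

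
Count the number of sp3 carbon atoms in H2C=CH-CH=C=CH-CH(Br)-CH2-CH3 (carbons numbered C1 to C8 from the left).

3

C1: sp2
C2: sp2
C3: sp2
C4: sp
C5: sp2
C6: sp3 ✓
C7: sp3 ✓
C8: sp3 ✓
C6, C7, C8 → 3 sp3 carbons.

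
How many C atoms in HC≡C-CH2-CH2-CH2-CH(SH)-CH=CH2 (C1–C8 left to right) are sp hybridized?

C1: sp ✓
C2: sp ✓
C3: sp3
C4: sp3
C5: sp3
C6: sp3
C7: sp2
C8: sp2
C1, C2 → 2 sp carbons.

2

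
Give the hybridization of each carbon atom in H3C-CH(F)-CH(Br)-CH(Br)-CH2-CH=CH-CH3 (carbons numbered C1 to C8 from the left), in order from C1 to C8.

C1 sp3, C2 sp3, C3 sp3, C4 sp3, C5 sp3, C6 sp2, C7 sp2, C8 sp3

C1: 4 σ bonds — 4 electron domains, sp3.
C2 is sp3: 4 σ bonds, 4 electron-density regions.
C3 (4 σ bonds) has steric number 4: sp3.
C4: 4 σ bonds — 4 electron domains, sp3.
C5: 4 σ bonds; 4 regions of electron density → sp3.
C6 carries 3 σ bonds, plus one π bond, giving a steric number of 3, so it is sp2.
C7 has 3 σ bonds, plus one π bond: steric number 3 → sp2.
C8 — 4 σ bonds. Steric number 4, so sp3.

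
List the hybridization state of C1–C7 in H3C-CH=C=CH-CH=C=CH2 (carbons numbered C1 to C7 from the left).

C1 sp3, C2 sp2, C3 sp, C4 sp2, C5 sp2, C6 sp, C7 sp2

C1 is sp3: 4 σ bonds, 4 electron-density regions.
C2 is sp2: 3 σ bonds, plus one π bond, 3 electron-density regions.
C3 is sp: 2 σ bonds, plus two π bonds, 2 electron-density regions.
C4 has 3 σ bonds, plus one π bond: steric number 3 → sp2.
C5 is sp2: 3 σ bonds, plus one π bond, 3 electron-density regions.
C6 is sp: 2 σ bonds, plus two π bonds, 2 electron-density regions.
C7 — 3 σ bonds, plus one π bond. Steric number 3, so sp2.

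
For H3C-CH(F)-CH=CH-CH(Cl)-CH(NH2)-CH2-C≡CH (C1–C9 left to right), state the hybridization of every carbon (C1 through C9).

C1 sp3, C2 sp3, C3 sp2, C4 sp2, C5 sp3, C6 sp3, C7 sp3, C8 sp, C9 sp

C1 (4 σ bonds) has steric number 4: sp3.
C2 is sp3: 4 σ bonds, 4 electron-density regions.
C3: 3 σ bonds, plus one π bond; 3 regions of electron density → sp2.
C4 has 3 σ bonds, plus one π bond: steric number 3 → sp2.
C5: 4 σ bonds — 4 electron domains, sp3.
C6: 4 σ bonds — 4 electron domains, sp3.
C7: 4 σ bonds; 4 regions of electron density → sp3.
C8 — 2 σ bonds, plus two π bonds. Steric number 2, so sp.
C9 — 2 σ bonds, plus two π bonds. Steric number 2, so sp.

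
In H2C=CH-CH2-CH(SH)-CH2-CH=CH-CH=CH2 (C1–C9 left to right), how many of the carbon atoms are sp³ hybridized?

3

C1: sp2
C2: sp2
C3: sp3 ✓
C4: sp3 ✓
C5: sp3 ✓
C6: sp2
C7: sp2
C8: sp2
C9: sp2
C3, C4, C5 → 3 sp3 carbons.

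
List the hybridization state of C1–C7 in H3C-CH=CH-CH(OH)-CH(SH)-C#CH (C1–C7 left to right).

C1 sp3, C2 sp2, C3 sp2, C4 sp3, C5 sp3, C6 sp, C7 sp

C1 is sp3: 4 σ bonds, 4 electron-density regions.
C2 has 3 σ bonds, plus one π bond: steric number 3 → sp2.
C3 carries 3 σ bonds, plus one π bond, giving a steric number of 3, so it is sp2.
C4: 4 σ bonds — 4 electron domains, sp3.
C5 (4 σ bonds) has steric number 4: sp3.
C6: 2 σ bonds, plus two π bonds — 2 electron domains, sp.
C7 is sp: 2 σ bonds, plus two π bonds, 2 electron-density regions.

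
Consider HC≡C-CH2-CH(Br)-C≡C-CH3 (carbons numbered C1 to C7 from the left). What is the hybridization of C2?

sp

C2: 2 σ bonds, plus two π bonds — 2 electron domains, sp.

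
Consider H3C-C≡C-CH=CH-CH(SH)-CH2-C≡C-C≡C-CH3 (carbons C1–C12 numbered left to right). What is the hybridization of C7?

C7 (4 σ bonds) has steric number 4: sp3.

sp³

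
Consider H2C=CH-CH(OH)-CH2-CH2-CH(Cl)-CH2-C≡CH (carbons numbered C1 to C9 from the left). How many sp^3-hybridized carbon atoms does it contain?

5

C1: sp2
C2: sp2
C3: sp3 ✓
C4: sp3 ✓
C5: sp3 ✓
C6: sp3 ✓
C7: sp3 ✓
C8: sp
C9: sp
C3, C4, C5, C6, C7 → 5 sp3 carbons.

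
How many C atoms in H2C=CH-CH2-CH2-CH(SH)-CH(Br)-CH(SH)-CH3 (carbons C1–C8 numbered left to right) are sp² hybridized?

C1: sp2 ✓
C2: sp2 ✓
C3: sp3
C4: sp3
C5: sp3
C6: sp3
C7: sp3
C8: sp3
C1, C2 → 2 sp2 carbons.

2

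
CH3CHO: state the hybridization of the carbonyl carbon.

The carbonyl carbon carries 3 σ bonds, plus one π bond, giving a steric number of 3, so it is sp2.

sp2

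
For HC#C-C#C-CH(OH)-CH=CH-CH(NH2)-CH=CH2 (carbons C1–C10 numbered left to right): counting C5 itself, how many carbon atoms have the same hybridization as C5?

C5 is sp3 (only σ bonds).
C1: sp
C2: sp
C3: sp
C4: sp
C5: sp3 ✓
C6: sp2
C7: sp2
C8: sp3 ✓
C9: sp2
C10: sp2
2 carbons are sp3.

2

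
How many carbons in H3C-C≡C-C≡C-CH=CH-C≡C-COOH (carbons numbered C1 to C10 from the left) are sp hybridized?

6

C1: sp3
C2: sp ✓
C3: sp ✓
C4: sp ✓
C5: sp ✓
C6: sp2
C7: sp2
C8: sp ✓
C9: sp ✓
C10: sp2
C2, C3, C4, C5, C8, C9 → 6 sp carbons.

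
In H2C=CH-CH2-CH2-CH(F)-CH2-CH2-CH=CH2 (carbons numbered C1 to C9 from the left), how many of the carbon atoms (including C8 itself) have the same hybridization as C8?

C8 is sp2 (one π bond).
C1: sp2 ✓
C2: sp2 ✓
C3: sp3
C4: sp3
C5: sp3
C6: sp3
C7: sp3
C8: sp2 ✓
C9: sp2 ✓
4 carbons are sp2.

4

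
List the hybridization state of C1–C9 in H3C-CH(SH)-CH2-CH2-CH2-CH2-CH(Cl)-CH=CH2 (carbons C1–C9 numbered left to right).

C1 (4 σ bonds) has steric number 4: sp3.
C2: 4 σ bonds; 4 regions of electron density → sp3.
C3: 4 σ bonds — 4 electron domains, sp3.
C4 (4 σ bonds) has steric number 4: sp3.
C5: 4 σ bonds; 4 regions of electron density → sp3.
C6: 4 σ bonds; 4 regions of electron density → sp3.
C7 (4 σ bonds) has steric number 4: sp3.
C8: 3 σ bonds, plus one π bond — 3 electron domains, sp2.
C9 is sp2: 3 σ bonds, plus one π bond, 3 electron-density regions.

C1 sp3, C2 sp3, C3 sp3, C4 sp3, C5 sp3, C6 sp3, C7 sp3, C8 sp2, C9 sp2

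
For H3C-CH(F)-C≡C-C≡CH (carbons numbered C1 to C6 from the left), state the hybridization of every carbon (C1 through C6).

C1 has 4 σ bonds: steric number 4 → sp3.
C2 (4 σ bonds) has steric number 4: sp3.
C3 — 2 σ bonds, plus two π bonds. Steric number 2, so sp.
C4: 2 σ bonds, plus two π bonds; 2 regions of electron density → sp.
C5 has 2 σ bonds, plus two π bonds: steric number 2 → sp.
C6 has 2 σ bonds, plus two π bonds: steric number 2 → sp.

C1 sp3, C2 sp3, C3 sp, C4 sp, C5 sp, C6 sp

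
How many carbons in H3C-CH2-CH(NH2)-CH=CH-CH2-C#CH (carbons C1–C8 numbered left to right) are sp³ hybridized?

C1: sp3 ✓
C2: sp3 ✓
C3: sp3 ✓
C4: sp2
C5: sp2
C6: sp3 ✓
C7: sp
C8: sp
C1, C2, C3, C6 → 4 sp3 carbons.

4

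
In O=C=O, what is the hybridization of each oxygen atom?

One σ bond + two lone pairs = steric number 3 → sp2.

sp2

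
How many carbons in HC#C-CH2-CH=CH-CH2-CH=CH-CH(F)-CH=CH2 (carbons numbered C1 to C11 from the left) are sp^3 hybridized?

3

C1: sp
C2: sp
C3: sp3 ✓
C4: sp2
C5: sp2
C6: sp3 ✓
C7: sp2
C8: sp2
C9: sp3 ✓
C10: sp2
C11: sp2
C3, C6, C9 → 3 sp3 carbons.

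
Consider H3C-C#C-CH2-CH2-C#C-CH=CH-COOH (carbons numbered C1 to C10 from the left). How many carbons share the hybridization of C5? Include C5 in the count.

C5 is sp3 (only σ bonds).
C1: sp3 ✓
C2: sp
C3: sp
C4: sp3 ✓
C5: sp3 ✓
C6: sp
C7: sp
C8: sp2
C9: sp2
C10: sp2
3 carbons are sp3.

3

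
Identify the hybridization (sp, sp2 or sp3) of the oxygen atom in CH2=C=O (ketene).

sp^2

The oxygen atom is sp2: 1 σ bond and 2 lone pairs, plus one π bond, 3 electron-density regions.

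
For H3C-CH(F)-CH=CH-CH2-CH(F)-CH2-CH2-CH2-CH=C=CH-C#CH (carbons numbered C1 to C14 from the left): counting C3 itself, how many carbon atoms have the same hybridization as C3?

C3 is sp2 (one π bond).
C1: sp3
C2: sp3
C3: sp2 ✓
C4: sp2 ✓
C5: sp3
C6: sp3
C7: sp3
C8: sp3
C9: sp3
C10: sp2 ✓
C11: sp
C12: sp2 ✓
C13: sp
C14: sp
4 carbons are sp2.

4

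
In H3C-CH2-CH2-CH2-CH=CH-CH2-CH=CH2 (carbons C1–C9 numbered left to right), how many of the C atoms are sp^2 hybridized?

4

C1: sp3
C2: sp3
C3: sp3
C4: sp3
C5: sp2 ✓
C6: sp2 ✓
C7: sp3
C8: sp2 ✓
C9: sp2 ✓
C5, C6, C8, C9 → 4 sp2 carbons.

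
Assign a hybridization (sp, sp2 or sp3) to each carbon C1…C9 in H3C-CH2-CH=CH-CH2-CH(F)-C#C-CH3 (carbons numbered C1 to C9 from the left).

C1 is sp3: 4 σ bonds, 4 electron-density regions.
C2: 4 σ bonds — 4 electron domains, sp3.
C3 (3 σ bonds, plus one π bond) has steric number 3: sp2.
C4 carries 3 σ bonds, plus one π bond, giving a steric number of 3, so it is sp2.
C5 (4 σ bonds) has steric number 4: sp3.
C6 has 4 σ bonds: steric number 4 → sp3.
C7: 2 σ bonds, plus two π bonds; 2 regions of electron density → sp.
C8: 2 σ bonds, plus two π bonds — 2 electron domains, sp.
C9: 4 σ bonds; 4 regions of electron density → sp3.

C1 sp3, C2 sp3, C3 sp2, C4 sp2, C5 sp3, C6 sp3, C7 sp, C8 sp, C9 sp3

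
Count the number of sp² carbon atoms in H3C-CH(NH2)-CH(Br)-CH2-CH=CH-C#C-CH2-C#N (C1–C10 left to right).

C1: sp3
C2: sp3
C3: sp3
C4: sp3
C5: sp2 ✓
C6: sp2 ✓
C7: sp
C8: sp
C9: sp3
C10: sp
C5, C6 → 2 sp2 carbons.

2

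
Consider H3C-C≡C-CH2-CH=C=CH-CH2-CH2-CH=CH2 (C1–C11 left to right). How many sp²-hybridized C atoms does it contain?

C1: sp3
C2: sp
C3: sp
C4: sp3
C5: sp2 ✓
C6: sp
C7: sp2 ✓
C8: sp3
C9: sp3
C10: sp2 ✓
C11: sp2 ✓
C5, C7, C10, C11 → 4 sp2 carbons.

4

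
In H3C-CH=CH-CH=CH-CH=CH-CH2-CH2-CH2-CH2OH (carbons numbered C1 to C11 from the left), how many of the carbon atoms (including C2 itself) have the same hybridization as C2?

C2 is sp2 (one π bond).
C1: sp3
C2: sp2 ✓
C3: sp2 ✓
C4: sp2 ✓
C5: sp2 ✓
C6: sp2 ✓
C7: sp2 ✓
C8: sp3
C9: sp3
C10: sp3
C11: sp3
6 carbons are sp2.

6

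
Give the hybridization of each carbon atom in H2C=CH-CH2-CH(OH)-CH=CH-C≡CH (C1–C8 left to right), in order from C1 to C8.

C1 is sp2: 3 σ bonds, plus one π bond, 3 electron-density regions.
C2: 3 σ bonds, plus one π bond — 3 electron domains, sp2.
C3 — 4 σ bonds. Steric number 4, so sp3.
C4 has 4 σ bonds: steric number 4 → sp3.
C5 carries 3 σ bonds, plus one π bond, giving a steric number of 3, so it is sp2.
C6: 3 σ bonds, plus one π bond; 3 regions of electron density → sp2.
C7: 2 σ bonds, plus two π bonds; 2 regions of electron density → sp.
C8 — 2 σ bonds, plus two π bonds. Steric number 2, so sp.

C1 sp2, C2 sp2, C3 sp3, C4 sp3, C5 sp2, C6 sp2, C7 sp, C8 sp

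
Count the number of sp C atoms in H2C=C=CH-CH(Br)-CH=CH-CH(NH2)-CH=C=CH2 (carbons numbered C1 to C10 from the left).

C1: sp2
C2: sp ✓
C3: sp2
C4: sp3
C5: sp2
C6: sp2
C7: sp3
C8: sp2
C9: sp ✓
C10: sp2
C2, C9 → 2 sp carbons.

2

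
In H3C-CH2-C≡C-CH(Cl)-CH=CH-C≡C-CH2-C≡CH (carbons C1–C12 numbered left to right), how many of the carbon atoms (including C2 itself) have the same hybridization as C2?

C2 is sp3 (only σ bonds).
C1: sp3 ✓
C2: sp3 ✓
C3: sp
C4: sp
C5: sp3 ✓
C6: sp2
C7: sp2
C8: sp
C9: sp
C10: sp3 ✓
C11: sp
C12: sp
4 carbons are sp3.

4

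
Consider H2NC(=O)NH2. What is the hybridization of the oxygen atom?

sp^2

The oxygen atom carries 1 σ bond and 2 lone pairs, plus one π bond, giving a steric number of 3, so it is sp2.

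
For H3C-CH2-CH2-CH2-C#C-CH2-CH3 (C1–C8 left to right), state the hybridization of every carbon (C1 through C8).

C1 sp3, C2 sp3, C3 sp3, C4 sp3, C5 sp, C6 sp, C7 sp3, C8 sp3

C1: 4 σ bonds — 4 electron domains, sp3.
C2 is sp3: 4 σ bonds, 4 electron-density regions.
C3 — 4 σ bonds. Steric number 4, so sp3.
C4: 4 σ bonds; 4 regions of electron density → sp3.
C5 is sp: 2 σ bonds, plus two π bonds, 2 electron-density regions.
C6 — 2 σ bonds, plus two π bonds. Steric number 2, so sp.
C7 carries 4 σ bonds, giving a steric number of 4, so it is sp3.
C8: 4 σ bonds — 4 electron domains, sp3.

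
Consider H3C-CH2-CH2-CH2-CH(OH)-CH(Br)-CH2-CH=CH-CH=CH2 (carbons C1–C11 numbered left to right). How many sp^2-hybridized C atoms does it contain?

4

C1: sp3
C2: sp3
C3: sp3
C4: sp3
C5: sp3
C6: sp3
C7: sp3
C8: sp2 ✓
C9: sp2 ✓
C10: sp2 ✓
C11: sp2 ✓
C8, C9, C10, C11 → 4 sp2 carbons.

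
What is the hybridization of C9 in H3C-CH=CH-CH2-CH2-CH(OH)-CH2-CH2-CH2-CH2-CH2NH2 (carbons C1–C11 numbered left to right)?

C9: 4 σ bonds — 4 electron domains, sp3.

sp^3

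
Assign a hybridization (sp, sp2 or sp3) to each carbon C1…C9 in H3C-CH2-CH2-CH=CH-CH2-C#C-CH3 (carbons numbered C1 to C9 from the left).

C1: 4 σ bonds — 4 electron domains, sp3.
C2 — 4 σ bonds. Steric number 4, so sp3.
C3 — 4 σ bonds. Steric number 4, so sp3.
C4 is sp2: 3 σ bonds, plus one π bond, 3 electron-density regions.
C5: 3 σ bonds, plus one π bond; 3 regions of electron density → sp2.
C6 — 4 σ bonds. Steric number 4, so sp3.
C7 has 2 σ bonds, plus two π bonds: steric number 2 → sp.
C8 is sp: 2 σ bonds, plus two π bonds, 2 electron-density regions.
C9 is sp3: 4 σ bonds, 4 electron-density regions.

C1 sp3, C2 sp3, C3 sp3, C4 sp2, C5 sp2, C6 sp3, C7 sp, C8 sp, C9 sp3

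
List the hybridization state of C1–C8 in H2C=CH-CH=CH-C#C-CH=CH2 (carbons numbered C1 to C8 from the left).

C1 is sp2: 3 σ bonds, plus one π bond, 3 electron-density regions.
C2 (3 σ bonds, plus one π bond) has steric number 3: sp2.
C3 has 3 σ bonds, plus one π bond: steric number 3 → sp2.
C4: 3 σ bonds, plus one π bond — 3 electron domains, sp2.
C5 is sp: 2 σ bonds, plus two π bonds, 2 electron-density regions.
C6 (2 σ bonds, plus two π bonds) has steric number 2: sp.
C7 (3 σ bonds, plus one π bond) has steric number 3: sp2.
C8: 3 σ bonds, plus one π bond; 3 regions of electron density → sp2.

C1 sp2, C2 sp2, C3 sp2, C4 sp2, C5 sp, C6 sp, C7 sp2, C8 sp2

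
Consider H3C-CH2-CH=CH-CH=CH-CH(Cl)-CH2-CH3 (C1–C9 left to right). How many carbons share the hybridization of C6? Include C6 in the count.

4

C6 is sp2 (one π bond).
C1: sp3
C2: sp3
C3: sp2 ✓
C4: sp2 ✓
C5: sp2 ✓
C6: sp2 ✓
C7: sp3
C8: sp3
C9: sp3
4 carbons are sp2.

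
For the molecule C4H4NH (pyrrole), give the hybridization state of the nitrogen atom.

sp^2

N has three σ bonds; its lone pair occupies the p orbital and is part of the aromatic π system, so N is sp2 (not the sp3 a naive steric count of 4 would give).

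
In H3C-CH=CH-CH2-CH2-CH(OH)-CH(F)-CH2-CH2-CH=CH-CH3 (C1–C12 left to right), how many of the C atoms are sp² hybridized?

4

C1: sp3
C2: sp2 ✓
C3: sp2 ✓
C4: sp3
C5: sp3
C6: sp3
C7: sp3
C8: sp3
C9: sp3
C10: sp2 ✓
C11: sp2 ✓
C12: sp3
C2, C3, C10, C11 → 4 sp2 carbons.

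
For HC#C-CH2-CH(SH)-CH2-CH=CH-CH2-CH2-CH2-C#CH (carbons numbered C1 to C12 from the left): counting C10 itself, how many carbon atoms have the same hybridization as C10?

C10 is sp3 (only σ bonds).
C1: sp
C2: sp
C3: sp3 ✓
C4: sp3 ✓
C5: sp3 ✓
C6: sp2
C7: sp2
C8: sp3 ✓
C9: sp3 ✓
C10: sp3 ✓
C11: sp
C12: sp
6 carbons are sp3.

6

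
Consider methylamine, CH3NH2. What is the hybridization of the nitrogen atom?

Three σ bonds + one lone pair = steric number 4 → sp3.

sp^3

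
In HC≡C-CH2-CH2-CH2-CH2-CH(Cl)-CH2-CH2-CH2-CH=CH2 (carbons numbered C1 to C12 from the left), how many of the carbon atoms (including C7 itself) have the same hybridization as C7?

8

C7 is sp3 (only σ bonds).
C1: sp
C2: sp
C3: sp3 ✓
C4: sp3 ✓
C5: sp3 ✓
C6: sp3 ✓
C7: sp3 ✓
C8: sp3 ✓
C9: sp3 ✓
C10: sp3 ✓
C11: sp2
C12: sp2
8 carbons are sp3.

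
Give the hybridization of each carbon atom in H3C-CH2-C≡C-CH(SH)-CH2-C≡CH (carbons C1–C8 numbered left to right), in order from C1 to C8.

C1 is sp3: 4 σ bonds, 4 electron-density regions.
C2 — 4 σ bonds. Steric number 4, so sp3.
C3 (2 σ bonds, plus two π bonds) has steric number 2: sp.
C4 is sp: 2 σ bonds, plus two π bonds, 2 electron-density regions.
C5 (4 σ bonds) has steric number 4: sp3.
C6 is sp3: 4 σ bonds, 4 electron-density regions.
C7: 2 σ bonds, plus two π bonds; 2 regions of electron density → sp.
C8 (2 σ bonds, plus two π bonds) has steric number 2: sp.

C1 sp3, C2 sp3, C3 sp, C4 sp, C5 sp3, C6 sp3, C7 sp, C8 sp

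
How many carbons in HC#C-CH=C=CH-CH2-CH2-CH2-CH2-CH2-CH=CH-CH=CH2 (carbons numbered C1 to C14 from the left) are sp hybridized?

3

C1: sp ✓
C2: sp ✓
C3: sp2
C4: sp ✓
C5: sp2
C6: sp3
C7: sp3
C8: sp3
C9: sp3
C10: sp3
C11: sp2
C12: sp2
C13: sp2
C14: sp2
C1, C2, C4 → 3 sp carbons.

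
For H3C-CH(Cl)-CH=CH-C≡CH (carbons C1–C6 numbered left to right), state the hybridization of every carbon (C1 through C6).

C1 sp3, C2 sp3, C3 sp2, C4 sp2, C5 sp, C6 sp

C1 is sp3: 4 σ bonds, 4 electron-density regions.
C2: 4 σ bonds — 4 electron domains, sp3.
C3 carries 3 σ bonds, plus one π bond, giving a steric number of 3, so it is sp2.
C4: 3 σ bonds, plus one π bond — 3 electron domains, sp2.
C5: 2 σ bonds, plus two π bonds — 2 electron domains, sp.
C6 — 2 σ bonds, plus two π bonds. Steric number 2, so sp.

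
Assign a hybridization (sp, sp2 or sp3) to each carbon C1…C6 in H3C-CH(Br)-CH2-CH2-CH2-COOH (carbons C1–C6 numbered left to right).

C1: 4 σ bonds; 4 regions of electron density → sp3.
C2 has 4 σ bonds: steric number 4 → sp3.
C3 carries 4 σ bonds, giving a steric number of 4, so it is sp3.
C4 has 4 σ bonds: steric number 4 → sp3.
C5 has 4 σ bonds: steric number 4 → sp3.
C6 is sp2: 3 σ bonds, plus one π bond, 3 electron-density regions.

C1 sp3, C2 sp3, C3 sp3, C4 sp3, C5 sp3, C6 sp2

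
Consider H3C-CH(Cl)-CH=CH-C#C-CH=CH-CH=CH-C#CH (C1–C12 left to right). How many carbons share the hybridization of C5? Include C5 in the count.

C5 is sp (two π bonds).
C1: sp3
C2: sp3
C3: sp2
C4: sp2
C5: sp ✓
C6: sp ✓
C7: sp2
C8: sp2
C9: sp2
C10: sp2
C11: sp ✓
C12: sp ✓
4 carbons are sp.

4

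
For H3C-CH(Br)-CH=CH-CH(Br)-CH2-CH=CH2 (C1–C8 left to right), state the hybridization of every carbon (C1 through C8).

C1 carries 4 σ bonds, giving a steric number of 4, so it is sp3.
C2: 4 σ bonds — 4 electron domains, sp3.
C3 (3 σ bonds, plus one π bond) has steric number 3: sp2.
C4 (3 σ bonds, plus one π bond) has steric number 3: sp2.
C5 (4 σ bonds) has steric number 4: sp3.
C6 (4 σ bonds) has steric number 4: sp3.
C7: 3 σ bonds, plus one π bond; 3 regions of electron density → sp2.
C8 has 3 σ bonds, plus one π bond: steric number 3 → sp2.

C1 sp3, C2 sp3, C3 sp2, C4 sp2, C5 sp3, C6 sp3, C7 sp2, C8 sp2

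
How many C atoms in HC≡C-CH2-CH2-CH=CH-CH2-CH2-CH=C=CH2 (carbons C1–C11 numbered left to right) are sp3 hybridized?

4

C1: sp
C2: sp
C3: sp3 ✓
C4: sp3 ✓
C5: sp2
C6: sp2
C7: sp3 ✓
C8: sp3 ✓
C9: sp2
C10: sp
C11: sp2
C3, C4, C7, C8 → 4 sp3 carbons.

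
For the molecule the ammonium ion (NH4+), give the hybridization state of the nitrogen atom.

sp3

Four σ bonds, no lone pair → sp3, tetrahedral.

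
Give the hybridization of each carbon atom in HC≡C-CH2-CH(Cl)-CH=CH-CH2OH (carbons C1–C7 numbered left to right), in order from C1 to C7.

C1 sp, C2 sp, C3 sp3, C4 sp3, C5 sp2, C6 sp2, C7 sp3

C1 has 2 σ bonds, plus two π bonds: steric number 2 → sp.
C2 — 2 σ bonds, plus two π bonds. Steric number 2, so sp.
C3 — 4 σ bonds. Steric number 4, so sp3.
C4: 4 σ bonds — 4 electron domains, sp3.
C5: 3 σ bonds, plus one π bond — 3 electron domains, sp2.
C6 carries 3 σ bonds, plus one π bond, giving a steric number of 3, so it is sp2.
C7 is sp3: 4 σ bonds, 4 electron-density regions.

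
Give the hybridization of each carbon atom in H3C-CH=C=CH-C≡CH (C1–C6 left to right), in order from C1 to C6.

C1 — 4 σ bonds. Steric number 4, so sp3.
C2 (3 σ bonds, plus one π bond) has steric number 3: sp2.
C3 is sp: 2 σ bonds, plus two π bonds, 2 electron-density regions.
C4 has 3 σ bonds, plus one π bond: steric number 3 → sp2.
C5: 2 σ bonds, plus two π bonds; 2 regions of electron density → sp.
C6 — 2 σ bonds, plus two π bonds. Steric number 2, so sp.

C1 sp3, C2 sp2, C3 sp, C4 sp2, C5 sp, C6 sp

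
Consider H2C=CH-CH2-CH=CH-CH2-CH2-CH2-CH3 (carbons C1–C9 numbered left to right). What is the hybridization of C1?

sp2

C1 is sp2: 3 σ bonds, plus one π bond, 3 electron-density regions.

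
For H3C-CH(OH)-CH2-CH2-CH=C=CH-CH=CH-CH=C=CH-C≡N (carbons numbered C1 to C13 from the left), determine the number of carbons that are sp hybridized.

3

C1: sp3
C2: sp3
C3: sp3
C4: sp3
C5: sp2
C6: sp ✓
C7: sp2
C8: sp2
C9: sp2
C10: sp2
C11: sp ✓
C12: sp2
C13: sp ✓
C6, C11, C13 → 3 sp carbons.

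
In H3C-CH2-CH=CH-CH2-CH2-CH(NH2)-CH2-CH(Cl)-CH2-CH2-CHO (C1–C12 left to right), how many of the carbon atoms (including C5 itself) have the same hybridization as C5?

9

C5 is sp3 (only σ bonds).
C1: sp3 ✓
C2: sp3 ✓
C3: sp2
C4: sp2
C5: sp3 ✓
C6: sp3 ✓
C7: sp3 ✓
C8: sp3 ✓
C9: sp3 ✓
C10: sp3 ✓
C11: sp3 ✓
C12: sp2
9 carbons are sp3.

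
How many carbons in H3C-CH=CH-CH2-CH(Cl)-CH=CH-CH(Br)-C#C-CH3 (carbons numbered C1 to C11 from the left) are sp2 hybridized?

4

C1: sp3
C2: sp2 ✓
C3: sp2 ✓
C4: sp3
C5: sp3
C6: sp2 ✓
C7: sp2 ✓
C8: sp3
C9: sp
C10: sp
C11: sp3
C2, C3, C6, C7 → 4 sp2 carbons.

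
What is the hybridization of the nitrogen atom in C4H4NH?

N has three σ bonds; its lone pair occupies the p orbital and is part of the aromatic π system, so N is sp2 (not the sp3 a naive steric count of 4 would give).

sp^2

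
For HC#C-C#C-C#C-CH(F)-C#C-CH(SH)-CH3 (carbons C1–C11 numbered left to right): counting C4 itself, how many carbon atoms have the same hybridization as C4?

8

C4 is sp (two π bonds).
C1: sp ✓
C2: sp ✓
C3: sp ✓
C4: sp ✓
C5: sp ✓
C6: sp ✓
C7: sp3
C8: sp ✓
C9: sp ✓
C10: sp3
C11: sp3
8 carbons are sp.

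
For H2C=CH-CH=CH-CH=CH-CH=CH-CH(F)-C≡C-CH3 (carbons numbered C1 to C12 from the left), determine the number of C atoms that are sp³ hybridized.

2

C1: sp2
C2: sp2
C3: sp2
C4: sp2
C5: sp2
C6: sp2
C7: sp2
C8: sp2
C9: sp3 ✓
C10: sp
C11: sp
C12: sp3 ✓
C9, C12 → 2 sp3 carbons.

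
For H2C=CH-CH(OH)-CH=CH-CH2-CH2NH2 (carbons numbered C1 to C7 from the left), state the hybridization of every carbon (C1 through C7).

C1: 3 σ bonds, plus one π bond — 3 electron domains, sp2.
C2 (3 σ bonds, plus one π bond) has steric number 3: sp2.
C3 carries 4 σ bonds, giving a steric number of 4, so it is sp3.
C4: 3 σ bonds, plus one π bond; 3 regions of electron density → sp2.
C5 (3 σ bonds, plus one π bond) has steric number 3: sp2.
C6 carries 4 σ bonds, giving a steric number of 4, so it is sp3.
C7: 4 σ bonds; 4 regions of electron density → sp3.

C1 sp2, C2 sp2, C3 sp3, C4 sp2, C5 sp2, C6 sp3, C7 sp3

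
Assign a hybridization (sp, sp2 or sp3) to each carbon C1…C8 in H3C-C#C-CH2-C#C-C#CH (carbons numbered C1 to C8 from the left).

C1 — 4 σ bonds. Steric number 4, so sp3.
C2: 2 σ bonds, plus two π bonds; 2 regions of electron density → sp.
C3 — 2 σ bonds, plus two π bonds. Steric number 2, so sp.
C4: 4 σ bonds; 4 regions of electron density → sp3.
C5 is sp: 2 σ bonds, plus two π bonds, 2 electron-density regions.
C6 — 2 σ bonds, plus two π bonds. Steric number 2, so sp.
C7 carries 2 σ bonds, plus two π bonds, giving a steric number of 2, so it is sp.
C8 is sp: 2 σ bonds, plus two π bonds, 2 electron-density regions.

C1 sp3, C2 sp, C3 sp, C4 sp3, C5 sp, C6 sp, C7 sp, C8 sp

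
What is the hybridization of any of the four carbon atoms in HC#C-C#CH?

sp

Every carbon is part of a C≡C triple bond: two σ regions → sp.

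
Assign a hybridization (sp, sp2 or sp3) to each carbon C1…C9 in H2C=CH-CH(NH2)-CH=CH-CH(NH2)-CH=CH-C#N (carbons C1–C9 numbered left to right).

C1 sp2, C2 sp2, C3 sp3, C4 sp2, C5 sp2, C6 sp3, C7 sp2, C8 sp2, C9 sp

C1: 3 σ bonds, plus one π bond; 3 regions of electron density → sp2.
C2 carries 3 σ bonds, plus one π bond, giving a steric number of 3, so it is sp2.
C3: 4 σ bonds — 4 electron domains, sp3.
C4: 3 σ bonds, plus one π bond; 3 regions of electron density → sp2.
C5 carries 3 σ bonds, plus one π bond, giving a steric number of 3, so it is sp2.
C6: 4 σ bonds — 4 electron domains, sp3.
C7 has 3 σ bonds, plus one π bond: steric number 3 → sp2.
C8 — 3 σ bonds, plus one π bond. Steric number 3, so sp2.
C9: 2 σ bonds, plus two π bonds — 2 electron domains, sp.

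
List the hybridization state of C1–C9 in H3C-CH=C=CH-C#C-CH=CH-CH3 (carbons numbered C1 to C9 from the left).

C1 sp3, C2 sp2, C3 sp, C4 sp2, C5 sp, C6 sp, C7 sp2, C8 sp2, C9 sp3

C1 — 4 σ bonds. Steric number 4, so sp3.
C2: 3 σ bonds, plus one π bond — 3 electron domains, sp2.
C3: 2 σ bonds, plus two π bonds; 2 regions of electron density → sp.
C4: 3 σ bonds, plus one π bond; 3 regions of electron density → sp2.
C5: 2 σ bonds, plus two π bonds; 2 regions of electron density → sp.
C6 carries 2 σ bonds, plus two π bonds, giving a steric number of 2, so it is sp.
C7 has 3 σ bonds, plus one π bond: steric number 3 → sp2.
C8: 3 σ bonds, plus one π bond; 3 regions of electron density → sp2.
C9 has 4 σ bonds: steric number 4 → sp3.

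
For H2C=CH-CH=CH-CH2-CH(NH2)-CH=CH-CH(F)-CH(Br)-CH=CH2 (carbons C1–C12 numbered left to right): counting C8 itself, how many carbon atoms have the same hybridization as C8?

C8 is sp2 (one π bond).
C1: sp2 ✓
C2: sp2 ✓
C3: sp2 ✓
C4: sp2 ✓
C5: sp3
C6: sp3
C7: sp2 ✓
C8: sp2 ✓
C9: sp3
C10: sp3
C11: sp2 ✓
C12: sp2 ✓
8 carbons are sp2.

8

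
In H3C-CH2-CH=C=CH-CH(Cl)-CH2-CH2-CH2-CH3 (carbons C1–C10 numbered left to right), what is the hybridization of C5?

C5: 3 σ bonds, plus one π bond — 3 electron domains, sp2.

sp2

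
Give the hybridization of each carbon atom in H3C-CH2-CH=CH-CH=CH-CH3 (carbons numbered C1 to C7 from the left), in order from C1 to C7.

C1 — 4 σ bonds. Steric number 4, so sp3.
C2 has 4 σ bonds: steric number 4 → sp3.
C3: 3 σ bonds, plus one π bond — 3 electron domains, sp2.
C4 (3 σ bonds, plus one π bond) has steric number 3: sp2.
C5 has 3 σ bonds, plus one π bond: steric number 3 → sp2.
C6: 3 σ bonds, plus one π bond; 3 regions of electron density → sp2.
C7: 4 σ bonds — 4 electron domains, sp3.

C1 sp3, C2 sp3, C3 sp2, C4 sp2, C5 sp2, C6 sp2, C7 sp3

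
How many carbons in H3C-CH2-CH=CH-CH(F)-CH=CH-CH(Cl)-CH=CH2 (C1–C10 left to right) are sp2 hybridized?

6

C1: sp3
C2: sp3
C3: sp2 ✓
C4: sp2 ✓
C5: sp3
C6: sp2 ✓
C7: sp2 ✓
C8: sp3
C9: sp2 ✓
C10: sp2 ✓
C3, C4, C6, C7, C9, C10 → 6 sp2 carbons.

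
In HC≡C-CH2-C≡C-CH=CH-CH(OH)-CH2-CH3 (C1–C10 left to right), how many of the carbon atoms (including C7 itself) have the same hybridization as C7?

2

C7 is sp2 (one π bond).
C1: sp
C2: sp
C3: sp3
C4: sp
C5: sp
C6: sp2 ✓
C7: sp2 ✓
C8: sp3
C9: sp3
C10: sp3
2 carbons are sp2.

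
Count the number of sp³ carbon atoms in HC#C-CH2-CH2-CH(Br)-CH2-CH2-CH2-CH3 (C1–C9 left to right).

7

C1: sp
C2: sp
C3: sp3 ✓
C4: sp3 ✓
C5: sp3 ✓
C6: sp3 ✓
C7: sp3 ✓
C8: sp3 ✓
C9: sp3 ✓
C3, C4, C5, C6, C7, C8, C9 → 7 sp3 carbons.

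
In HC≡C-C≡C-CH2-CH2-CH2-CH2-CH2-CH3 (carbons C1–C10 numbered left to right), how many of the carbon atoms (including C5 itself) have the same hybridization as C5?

C5 is sp3 (only σ bonds).
C1: sp
C2: sp
C3: sp
C4: sp
C5: sp3 ✓
C6: sp3 ✓
C7: sp3 ✓
C8: sp3 ✓
C9: sp3 ✓
C10: sp3 ✓
6 carbons are sp3.

6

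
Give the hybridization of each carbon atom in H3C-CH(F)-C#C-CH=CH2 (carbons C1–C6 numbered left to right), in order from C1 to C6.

C1: 4 σ bonds; 4 regions of electron density → sp3.
C2 carries 4 σ bonds, giving a steric number of 4, so it is sp3.
C3 (2 σ bonds, plus two π bonds) has steric number 2: sp.
C4 carries 2 σ bonds, plus two π bonds, giving a steric number of 2, so it is sp.
C5: 3 σ bonds, plus one π bond; 3 regions of electron density → sp2.
C6 has 3 σ bonds, plus one π bond: steric number 3 → sp2.

C1 sp3, C2 sp3, C3 sp, C4 sp, C5 sp2, C6 sp2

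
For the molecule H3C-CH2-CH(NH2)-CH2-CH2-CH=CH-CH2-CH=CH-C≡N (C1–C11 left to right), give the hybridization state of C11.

sp

C11 carries 2 σ bonds, plus two π bonds, giving a steric number of 2, so it is sp.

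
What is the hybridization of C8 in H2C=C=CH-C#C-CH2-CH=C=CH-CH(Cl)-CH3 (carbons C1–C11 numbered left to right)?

sp

C8: 2 σ bonds, plus two π bonds; 2 regions of electron density → sp.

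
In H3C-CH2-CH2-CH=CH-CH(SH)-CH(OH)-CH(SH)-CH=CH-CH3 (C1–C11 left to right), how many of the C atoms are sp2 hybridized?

4

C1: sp3
C2: sp3
C3: sp3
C4: sp2 ✓
C5: sp2 ✓
C6: sp3
C7: sp3
C8: sp3
C9: sp2 ✓
C10: sp2 ✓
C11: sp3
C4, C5, C9, C10 → 4 sp2 carbons.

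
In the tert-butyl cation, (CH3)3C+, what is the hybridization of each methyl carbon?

sp^3

Each methyl carbon (4 σ bonds) has steric number 4: sp3.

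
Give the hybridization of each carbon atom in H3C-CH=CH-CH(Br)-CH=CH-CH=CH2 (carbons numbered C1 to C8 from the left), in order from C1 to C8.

C1 sp3, C2 sp2, C3 sp2, C4 sp3, C5 sp2, C6 sp2, C7 sp2, C8 sp2

C1 is sp3: 4 σ bonds, 4 electron-density regions.
C2 carries 3 σ bonds, plus one π bond, giving a steric number of 3, so it is sp2.
C3 is sp2: 3 σ bonds, plus one π bond, 3 electron-density regions.
C4 is sp3: 4 σ bonds, 4 electron-density regions.
C5 carries 3 σ bonds, plus one π bond, giving a steric number of 3, so it is sp2.
C6 (3 σ bonds, plus one π bond) has steric number 3: sp2.
C7 has 3 σ bonds, plus one π bond: steric number 3 → sp2.
C8: 3 σ bonds, plus one π bond; 3 regions of electron density → sp2.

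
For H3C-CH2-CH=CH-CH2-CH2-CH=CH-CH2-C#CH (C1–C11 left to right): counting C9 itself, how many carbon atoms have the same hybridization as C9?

C9 is sp3 (only σ bonds).
C1: sp3 ✓
C2: sp3 ✓
C3: sp2
C4: sp2
C5: sp3 ✓
C6: sp3 ✓
C7: sp2
C8: sp2
C9: sp3 ✓
C10: sp
C11: sp
5 carbons are sp3.

5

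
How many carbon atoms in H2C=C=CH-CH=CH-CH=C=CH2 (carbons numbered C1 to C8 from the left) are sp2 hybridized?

C1: sp2 ✓
C2: sp
C3: sp2 ✓
C4: sp2 ✓
C5: sp2 ✓
C6: sp2 ✓
C7: sp
C8: sp2 ✓
C1, C3, C4, C5, C6, C8 → 6 sp2 carbons.

6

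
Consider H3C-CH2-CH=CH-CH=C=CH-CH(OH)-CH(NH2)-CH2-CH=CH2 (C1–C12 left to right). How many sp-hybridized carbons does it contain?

1

C1: sp3
C2: sp3
C3: sp2
C4: sp2
C5: sp2
C6: sp ✓
C7: sp2
C8: sp3
C9: sp3
C10: sp3
C11: sp2
C12: sp2
C6 → 1 sp carbon.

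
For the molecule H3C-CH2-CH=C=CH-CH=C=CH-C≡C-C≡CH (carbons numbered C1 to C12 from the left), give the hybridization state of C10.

C10: 2 σ bonds, plus two π bonds; 2 regions of electron density → sp.

sp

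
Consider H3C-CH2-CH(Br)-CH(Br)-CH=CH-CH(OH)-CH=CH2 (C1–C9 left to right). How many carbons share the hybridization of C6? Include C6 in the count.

4

C6 is sp2 (one π bond).
C1: sp3
C2: sp3
C3: sp3
C4: sp3
C5: sp2 ✓
C6: sp2 ✓
C7: sp3
C8: sp2 ✓
C9: sp2 ✓
4 carbons are sp2.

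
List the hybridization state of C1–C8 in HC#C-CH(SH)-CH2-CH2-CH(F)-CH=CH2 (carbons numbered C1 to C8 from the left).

C1 — 2 σ bonds, plus two π bonds. Steric number 2, so sp.
C2: 2 σ bonds, plus two π bonds; 2 regions of electron density → sp.
C3 is sp3: 4 σ bonds, 4 electron-density regions.
C4: 4 σ bonds — 4 electron domains, sp3.
C5 carries 4 σ bonds, giving a steric number of 4, so it is sp3.
C6 has 4 σ bonds: steric number 4 → sp3.
C7: 3 σ bonds, plus one π bond — 3 electron domains, sp2.
C8 has 3 σ bonds, plus one π bond: steric number 3 → sp2.

C1 sp, C2 sp, C3 sp3, C4 sp3, C5 sp3, C6 sp3, C7 sp2, C8 sp2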